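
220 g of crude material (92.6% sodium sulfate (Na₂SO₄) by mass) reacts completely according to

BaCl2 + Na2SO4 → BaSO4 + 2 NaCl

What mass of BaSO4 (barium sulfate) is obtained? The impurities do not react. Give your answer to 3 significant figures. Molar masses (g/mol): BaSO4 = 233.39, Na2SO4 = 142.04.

335 g

Mass of pure Na2SO4 = 220 g × 0.926 = 203.7 g.
n(Na2SO4) = 203.7 g / 142.04 g/mol = 1.434 mol.
From the equation the Na2SO4:BaSO4 mole ratio is 1:1, so n(BaSO4) = 1.434 × 1/1 = 1.434 mol.
Mass of BaSO4 = 1.434 mol × 233.39 g/mol = 334.7 g.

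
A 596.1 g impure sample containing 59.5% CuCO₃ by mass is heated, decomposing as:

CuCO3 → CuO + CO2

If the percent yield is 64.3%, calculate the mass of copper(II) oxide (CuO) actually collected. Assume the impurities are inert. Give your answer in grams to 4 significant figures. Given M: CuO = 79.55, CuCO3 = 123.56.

Pure CuCO3 available = 596.1 g × 0.595 = 354.68 g.
n(CuCO3) = 354.68 g / 123.56 g/mol = 2.8705 mol.
From the equation the CuCO3:CuO mole ratio is 1:1, so n(CuO) = 2.8705 × 1/1 = 2.8705 mol.
Mass of CuO = 2.8705 mol × 79.55 g/mol = 228.35 g.
Actual mass collected = 228.35 g × 0.643 = 146.83 g.

146.8 g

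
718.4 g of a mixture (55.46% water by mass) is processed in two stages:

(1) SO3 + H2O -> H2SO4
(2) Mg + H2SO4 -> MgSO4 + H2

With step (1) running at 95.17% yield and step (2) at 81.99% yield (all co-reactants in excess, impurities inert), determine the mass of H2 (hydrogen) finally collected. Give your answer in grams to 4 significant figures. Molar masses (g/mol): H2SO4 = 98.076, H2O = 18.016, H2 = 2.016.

Pure H2O = 718.4 × 0.5546 = 398.42 g.
n(H2O) = 398.42 / 18.016 = 22.115 mol.
Step 1 (H2O:H2SO4 = 1:1): theoretical n(H2SO4) = 22.115 mol; at 95.17% yield, n(H2SO4) = 21.047 mol.
Step 2 (H2SO4:H2 = 1:1): theoretical n(H2) = 21.047 mol, so theoretical mass = 21.047 × 2.016 = 42.431 g.
At 81.99% yield, actual mass of H2 = 42.431 × 0.8199 = 34.789 g.

34.79 g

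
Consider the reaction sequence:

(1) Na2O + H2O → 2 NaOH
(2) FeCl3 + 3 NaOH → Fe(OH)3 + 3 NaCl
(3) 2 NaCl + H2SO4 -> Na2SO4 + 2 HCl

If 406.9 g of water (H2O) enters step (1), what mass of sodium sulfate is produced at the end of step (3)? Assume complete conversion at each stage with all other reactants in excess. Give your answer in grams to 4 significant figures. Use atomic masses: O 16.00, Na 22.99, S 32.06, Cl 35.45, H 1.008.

3208 g

M(H2O) = 2(1.008) + 16.00 = 18.016 g/mol.
M(Na2SO4) = 2(22.99) + 32.06 + 4(16.00) = 142.04 g/mol.
n(H2O) = 406.9 / 18.016 = 22.585 mol.
Reaction (1): H2O→NaOH ratio 1:2 ⇒ n(NaOH) = 45.171 mol.
Reaction (2): NaOH→NaCl ratio 3:3 ⇒ n(NaCl) = 45.171 mol.
Reaction (3): NaCl→Na2SO4 ratio 2:1 ⇒ n(Na2SO4) = 22.585 mol.
Mass of Na2SO4 = 22.585 × 142.04 = 3208.0 g.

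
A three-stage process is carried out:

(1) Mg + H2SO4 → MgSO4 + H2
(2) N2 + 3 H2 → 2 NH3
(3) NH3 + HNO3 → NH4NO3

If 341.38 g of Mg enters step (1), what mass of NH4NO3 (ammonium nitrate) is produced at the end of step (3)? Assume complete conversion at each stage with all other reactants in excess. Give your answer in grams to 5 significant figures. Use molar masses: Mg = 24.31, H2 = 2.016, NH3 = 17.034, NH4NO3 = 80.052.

n(Mg) = 341.38 / 24.31 = 14.0428 mol.
Reaction (1): Mg→H2 ratio 1:1 ⇒ n(H2) = 14.0428 mol.
Reaction (2): H2→NH3 ratio 3:2 ⇒ n(NH3) = 9.36185 mol.
Reaction (3): NH3→NH4NO3 ratio 1:1 ⇒ n(NH4NO3) = 9.36185 mol.
Mass of NH4NO3 = 9.36185 × 80.052 = 749.435 g.

749.44 g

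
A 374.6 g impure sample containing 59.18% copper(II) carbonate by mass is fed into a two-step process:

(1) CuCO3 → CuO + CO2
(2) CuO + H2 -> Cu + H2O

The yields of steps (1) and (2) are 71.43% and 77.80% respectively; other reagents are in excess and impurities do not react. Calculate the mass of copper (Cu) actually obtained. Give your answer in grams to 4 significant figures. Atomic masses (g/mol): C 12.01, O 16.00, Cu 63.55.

63.36 g

Pure CuCO3 = 374.6 × 0.5918 = 221.69 g.
M(CuCO3) = 63.55 + 12.01 + 3(16.00) = 123.56 g/mol.
M(Cu) = 63.55 g/mol.
n(CuCO3) = 221.69 / 123.56 = 1.7942 mol.
Step 1 (CuCO3:CuO = 1:1): theoretical n(CuO) = 1.7942 mol; at 71.43% yield, n(CuO) = 1.2816 mol.
Step 2 (CuO:Cu = 1:1): theoretical n(Cu) = 1.2816 mol, so theoretical mass = 1.2816 × 63.55 = 81.444 g.
At 77.80% yield, actual mass of Cu = 81.444 × 0.7780 = 63.364 g.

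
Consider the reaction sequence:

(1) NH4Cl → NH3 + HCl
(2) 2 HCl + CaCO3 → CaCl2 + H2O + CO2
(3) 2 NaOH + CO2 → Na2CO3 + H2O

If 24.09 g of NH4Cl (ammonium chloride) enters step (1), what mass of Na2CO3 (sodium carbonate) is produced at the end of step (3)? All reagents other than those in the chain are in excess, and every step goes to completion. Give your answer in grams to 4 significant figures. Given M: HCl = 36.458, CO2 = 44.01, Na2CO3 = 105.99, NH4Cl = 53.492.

n(NH4Cl) = 24.09 / 53.492 = 0.45035 mol.
Reaction (1): NH4Cl→HCl ratio 1:1 ⇒ n(HCl) = 0.45035 mol.
Reaction (2): HCl→CO2 ratio 2:1 ⇒ n(CO2) = 0.22517 mol.
Reaction (3): CO2→Na2CO3 ratio 1:1 ⇒ n(Na2CO3) = 0.22517 mol.
Mass of Na2CO3 = 0.22517 × 105.99 = 23.866 g.

23.87 g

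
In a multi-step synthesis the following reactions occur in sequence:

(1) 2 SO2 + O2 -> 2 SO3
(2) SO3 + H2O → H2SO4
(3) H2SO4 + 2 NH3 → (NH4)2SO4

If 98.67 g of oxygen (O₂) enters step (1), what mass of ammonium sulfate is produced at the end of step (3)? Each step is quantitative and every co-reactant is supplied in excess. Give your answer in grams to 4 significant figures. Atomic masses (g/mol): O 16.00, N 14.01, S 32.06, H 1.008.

814.9 g

M(O2) = 2(16.00) = 32.00 g/mol.
M((NH4)2SO4) = 2(14.01) + 8(1.008) + 32.06 + 4(16.00) = 132.144 g/mol.
n(O2) = 98.67 / 32.00 = 3.0834 mol.
Reaction (1): O2→SO3 ratio 1:2 ⇒ n(SO3) = 6.1669 mol.
Reaction (2): SO3→H2SO4 ratio 1:1 ⇒ n(H2SO4) = 6.1669 mol.
Reaction (3): H2SO4→(NH4)2SO4 ratio 1:1 ⇒ n((NH4)2SO4) = 6.1669 mol.
Mass of (NH4)2SO4 = 6.1669 × 132.144 = 814.92 g.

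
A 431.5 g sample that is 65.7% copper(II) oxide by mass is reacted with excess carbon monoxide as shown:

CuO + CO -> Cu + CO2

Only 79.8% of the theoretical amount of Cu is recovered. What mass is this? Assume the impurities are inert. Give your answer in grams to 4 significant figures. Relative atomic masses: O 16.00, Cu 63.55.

Pure CuO available = 431.5 g × 0.657 = 283.50 g.
M(CuO) = 63.55 + 16.00 = 79.55 g/mol.
M(Cu) = 63.55 g/mol.
n(CuO) = 283.50 g / 79.55 g/mol = 3.5637 mol.
From the equation the CuO:Cu mole ratio is 1:1, so n(Cu) = 3.5637 × 1/1 = 3.5637 mol.
Mass of Cu = 3.5637 mol × 63.55 g/mol = 226.48 g.
Actual mass collected = 226.48 g × 0.798 = 180.73 g.

180.7 g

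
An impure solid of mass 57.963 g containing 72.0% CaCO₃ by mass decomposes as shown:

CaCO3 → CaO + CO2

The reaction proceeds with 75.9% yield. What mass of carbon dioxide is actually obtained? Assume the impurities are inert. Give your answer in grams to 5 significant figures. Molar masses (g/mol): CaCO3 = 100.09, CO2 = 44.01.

13.928 g

Pure CaCO3 available = 57.963 g × 0.720 = 41.7334 g.
n(CaCO3) = 41.7334 g / 100.09 g/mol = 0.416958 mol.
From the equation the CaCO3:CO2 mole ratio is 1:1, so n(CO2) = 0.416958 × 1/1 = 0.416958 mol.
Mass of CO2 = 0.416958 mol × 44.01 g/mol = 18.3503 g.
Actual mass collected = 18.3503 g × 0.759 = 13.9279 g.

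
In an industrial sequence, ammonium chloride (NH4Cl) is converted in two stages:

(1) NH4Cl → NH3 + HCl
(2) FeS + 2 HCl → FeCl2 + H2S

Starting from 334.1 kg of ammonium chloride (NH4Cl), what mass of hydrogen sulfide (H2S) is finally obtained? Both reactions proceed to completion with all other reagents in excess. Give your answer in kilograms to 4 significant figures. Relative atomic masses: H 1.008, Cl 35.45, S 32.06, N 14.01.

M(NH4Cl) = 14.01 + 4(1.008) + 35.45 = 53.492 g/mol.
M(H2S) = 2(1.008) + 32.06 = 34.076 g/mol.
334.1 kg = 334100 g.
n(NH4Cl) = 334100 / 53.492 = 6245.8 mol.
Step 1 gives a 1:1 ratio of NH4Cl to HCl, so n(HCl) = 6245.8 mol.
In step 2 the HCl:H2S ratio is 2:1, so n(H2S) = 3122.9 mol.
Mass of H2S = 3122.9 × 34.076 = 106420 g = 106.4 kg.

106.4 kg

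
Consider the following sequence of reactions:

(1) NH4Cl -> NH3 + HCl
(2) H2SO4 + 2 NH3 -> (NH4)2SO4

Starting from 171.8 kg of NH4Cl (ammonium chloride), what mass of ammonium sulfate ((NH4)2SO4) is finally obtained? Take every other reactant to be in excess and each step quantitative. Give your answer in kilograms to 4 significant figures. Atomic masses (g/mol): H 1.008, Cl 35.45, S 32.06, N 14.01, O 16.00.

212.2 kg

M(NH4Cl) = 14.01 + 4(1.008) + 35.45 = 53.492 g/mol.
M((NH4)2SO4) = 2(14.01) + 8(1.008) + 32.06 + 4(16.00) = 132.144 g/mol.
171.8 kg = 171800 g.
n(NH4Cl) = 171800 / 53.492 = 3211.7 mol.
Step 1 gives a 1:1 ratio of NH4Cl to NH3, so n(NH3) = 3211.7 mol.
In step 2 the NH3:(NH4)2SO4 ratio is 2:1, so n((NH4)2SO4) = 1605.8 mol.
Mass of (NH4)2SO4 = 1605.8 × 132.144 = 212200 g = 212.2 kg.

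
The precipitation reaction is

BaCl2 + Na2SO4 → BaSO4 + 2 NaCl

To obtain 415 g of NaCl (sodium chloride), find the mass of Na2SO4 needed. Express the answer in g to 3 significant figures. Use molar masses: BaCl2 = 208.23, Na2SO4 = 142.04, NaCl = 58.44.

n(NaCl) = 415.0 g / 58.44 g/mol = 7.101 mol.
From the equation the NaCl:Na2SO4 mole ratio is 2:1, so n(Na2SO4) = 7.101 × 1/2 = 3.551 mol.
Mass of Na2SO4 = 3.551 mol × 142.04 g/mol = 504.3 g.

504 g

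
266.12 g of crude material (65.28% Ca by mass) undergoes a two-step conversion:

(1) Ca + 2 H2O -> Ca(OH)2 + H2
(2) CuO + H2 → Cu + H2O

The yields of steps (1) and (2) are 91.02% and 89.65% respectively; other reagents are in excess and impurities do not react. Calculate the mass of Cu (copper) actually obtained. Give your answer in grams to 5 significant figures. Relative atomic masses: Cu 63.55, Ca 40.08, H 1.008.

Pure Ca = 266.12 × 0.6528 = 173.723 g.
M(Ca) = 40.08 g/mol.
M(Cu) = 63.55 g/mol.
n(Ca) = 173.723 / 40.08 = 4.33441 mol.
Step 1 (Ca:H2 = 1:1): theoretical n(H2) = 4.33441 mol; at 91.02% yield, n(H2) = 3.94518 mol.
Step 2 (H2:Cu = 1:1): theoretical n(Cu) = 3.94518 mol, so theoretical mass = 3.94518 × 63.55 = 250.716 g.
At 89.65% yield, actual mass of Cu = 250.716 × 0.8965 = 224.767 g.

224.77 g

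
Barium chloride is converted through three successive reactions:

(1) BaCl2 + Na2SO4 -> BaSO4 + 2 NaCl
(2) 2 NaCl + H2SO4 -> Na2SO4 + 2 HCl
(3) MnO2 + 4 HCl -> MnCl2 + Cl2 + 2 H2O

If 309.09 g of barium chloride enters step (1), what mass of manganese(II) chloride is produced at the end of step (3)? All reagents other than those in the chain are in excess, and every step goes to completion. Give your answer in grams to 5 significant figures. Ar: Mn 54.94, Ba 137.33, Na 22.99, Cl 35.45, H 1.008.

M(BaCl2) = 137.33 + 2(35.45) = 208.23 g/mol.
M(MnCl2) = 54.94 + 2(35.45) = 125.84 g/mol.
n(BaCl2) = 309.09 / 208.23 = 1.48437 mol.
Reaction (1): BaCl2→NaCl ratio 1:2 ⇒ n(NaCl) = 2.96874 mol.
Reaction (2): NaCl→HCl ratio 2:2 ⇒ n(HCl) = 2.96874 mol.
Reaction (3): HCl→MnCl2 ratio 4:1 ⇒ n(MnCl2) = 0.742184 mol.
Mass of MnCl2 = 0.742184 × 125.84 = 93.3965 g.

93.396 g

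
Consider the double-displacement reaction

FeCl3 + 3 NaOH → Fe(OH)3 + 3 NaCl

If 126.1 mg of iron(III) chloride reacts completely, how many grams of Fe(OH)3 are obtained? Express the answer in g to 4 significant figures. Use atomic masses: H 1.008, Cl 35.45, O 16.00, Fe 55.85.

M(FeCl3) = 55.85 + 3(35.45) = 162.20 g/mol.
M(Fe(OH)3) = 55.85 + 3(16.00) + 3(1.008) = 106.874 g/mol.
Convert: 126.1 mg = 0.12610 g.
n(FeCl3) = 0.12610 g / 162.20 g/mol = 0.00077744 mol.
From the equation the FeCl3:Fe(OH)3 mole ratio is 1:1, so n(Fe(OH)3) = 0.00077744 × 1/1 = 0.00077744 mol.
Mass of Fe(OH)3 = 0.00077744 mol × 106.874 g/mol = 0.083088 g.

0.08309 g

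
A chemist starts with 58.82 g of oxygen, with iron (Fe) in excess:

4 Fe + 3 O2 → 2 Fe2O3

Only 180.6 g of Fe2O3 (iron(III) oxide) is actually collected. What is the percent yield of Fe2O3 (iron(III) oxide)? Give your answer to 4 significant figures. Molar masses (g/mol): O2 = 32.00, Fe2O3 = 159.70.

n(O2) = 58.820 g / 32.00 g/mol = 1.8381 mol.
From the equation the O2:Fe2O3 mole ratio is 3:2, so n(Fe2O3) = 1.8381 × 2/3 = 1.2254 mol.
Mass of Fe2O3 = 1.2254 mol × 159.70 g/mol = 195.70 g.
This is the theoretical yield. Percent yield = 180.6 g / 195.70 g × 100% = 92.285%.

92.28 %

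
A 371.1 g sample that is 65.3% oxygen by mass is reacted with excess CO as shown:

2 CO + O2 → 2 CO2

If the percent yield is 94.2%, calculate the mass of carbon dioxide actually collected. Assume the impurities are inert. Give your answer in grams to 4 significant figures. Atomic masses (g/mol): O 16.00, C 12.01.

627.9 g

Pure O2 available = 371.1 g × 0.653 = 242.33 g.
M(O2) = 2(16.00) = 32.00 g/mol.
M(CO2) = 12.01 + 2(16.00) = 44.01 g/mol.
n(O2) = 242.33 g / 32.00 g/mol = 7.5728 mol.
From the equation the O2:CO2 mole ratio is 1:2, so n(CO2) = 7.5728 × 2/1 = 15.146 mol.
Mass of CO2 = 15.146 mol × 44.01 g/mol = 666.55 g.
Actual mass collected = 666.55 g × 0.942 = 627.89 g.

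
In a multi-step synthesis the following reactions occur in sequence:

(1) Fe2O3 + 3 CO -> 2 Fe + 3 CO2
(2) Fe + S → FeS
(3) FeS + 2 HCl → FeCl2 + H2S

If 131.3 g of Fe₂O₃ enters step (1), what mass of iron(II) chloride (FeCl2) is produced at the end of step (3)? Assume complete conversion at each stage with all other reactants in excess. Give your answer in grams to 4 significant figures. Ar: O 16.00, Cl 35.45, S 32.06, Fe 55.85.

M(Fe2O3) = 2(55.85) + 3(16.00) = 159.70 g/mol.
M(FeCl2) = 55.85 + 2(35.45) = 126.75 g/mol.
n(Fe2O3) = 131.3 / 159.70 = 0.82217 mol.
Reaction (1): Fe2O3→Fe ratio 1:2 ⇒ n(Fe) = 1.6443 mol.
Reaction (2): Fe→FeS ratio 1:1 ⇒ n(FeS) = 1.6443 mol.
Reaction (3): FeS→FeCl2 ratio 1:1 ⇒ n(FeCl2) = 1.6443 mol.
Mass of FeCl2 = 1.6443 × 126.75 = 208.42 g.

208.4 g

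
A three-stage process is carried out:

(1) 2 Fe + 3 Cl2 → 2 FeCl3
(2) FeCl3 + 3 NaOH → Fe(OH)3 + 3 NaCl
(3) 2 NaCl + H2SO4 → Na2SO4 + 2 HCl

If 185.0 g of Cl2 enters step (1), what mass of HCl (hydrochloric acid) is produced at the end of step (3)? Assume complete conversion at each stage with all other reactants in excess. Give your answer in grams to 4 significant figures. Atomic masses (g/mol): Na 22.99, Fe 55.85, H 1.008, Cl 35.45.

190.3 g

M(Cl2) = 2(35.45) = 70.90 g/mol.
M(HCl) = 1.008 + 35.45 = 36.458 g/mol.
n(Cl2) = 185.0 / 70.90 = 2.6093 mol.
Reaction (1): Cl2→FeCl3 ratio 3:2 ⇒ n(FeCl3) = 1.7395 mol.
Reaction (2): FeCl3→NaCl ratio 1:3 ⇒ n(NaCl) = 5.2186 mol.
Reaction (3): NaCl→HCl ratio 2:2 ⇒ n(HCl) = 5.2186 mol.
Mass of HCl = 5.2186 × 36.458 = 190.26 g.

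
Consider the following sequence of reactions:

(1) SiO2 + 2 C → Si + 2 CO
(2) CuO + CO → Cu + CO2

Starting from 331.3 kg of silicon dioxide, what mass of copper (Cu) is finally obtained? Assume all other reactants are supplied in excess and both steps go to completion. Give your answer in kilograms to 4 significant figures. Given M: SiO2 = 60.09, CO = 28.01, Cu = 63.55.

700.8 kg

331.3 kg = 331300 g.
n(SiO2) = 331300 / 60.09 = 5513.4 mol.
Step 1 gives a 1:2 ratio of SiO2 to CO, so n(CO) = 11027 mol.
In step 2 the CO:Cu ratio is 1:1, so n(Cu) = 11027 mol.
Mass of Cu = 11027 × 63.55 = 700750 g = 700.8 kg.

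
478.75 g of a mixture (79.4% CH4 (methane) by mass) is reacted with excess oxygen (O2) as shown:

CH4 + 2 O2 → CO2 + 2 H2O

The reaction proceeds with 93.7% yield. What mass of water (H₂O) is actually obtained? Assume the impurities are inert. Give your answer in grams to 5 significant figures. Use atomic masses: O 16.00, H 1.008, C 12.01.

800.02 g

Pure CH4 available = 478.75 g × 0.794 = 380.127 g.
M(CH4) = 12.01 + 4(1.008) = 16.042 g/mol.
M(H2O) = 2(1.008) + 16.00 = 18.016 g/mol.
n(CH4) = 380.127 g / 16.042 g/mol = 23.6958 mol.
From the equation the CH4:H2O mole ratio is 1:2, so n(H2O) = 23.6958 × 2/1 = 47.3915 mol.
Mass of H2O = 47.3915 mol × 18.016 g/mol = 853.806 g.
Actual mass collected = 853.806 g × 0.937 = 800.016 g.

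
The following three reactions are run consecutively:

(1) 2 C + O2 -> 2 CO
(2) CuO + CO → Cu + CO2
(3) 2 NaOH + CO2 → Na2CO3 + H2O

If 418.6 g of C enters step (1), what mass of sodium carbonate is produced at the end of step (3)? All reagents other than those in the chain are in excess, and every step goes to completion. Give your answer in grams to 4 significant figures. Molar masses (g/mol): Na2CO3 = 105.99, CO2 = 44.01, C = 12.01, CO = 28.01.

3694 g

n(C) = 418.6 / 12.01 = 34.854 mol.
Reaction (1): C→CO ratio 2:2 ⇒ n(CO) = 34.854 mol.
Reaction (2): CO→CO2 ratio 1:1 ⇒ n(CO2) = 34.854 mol.
Reaction (3): CO2→Na2CO3 ratio 1:1 ⇒ n(Na2CO3) = 34.854 mol.
Mass of Na2CO3 = 34.854 × 105.99 = 3694.2 g.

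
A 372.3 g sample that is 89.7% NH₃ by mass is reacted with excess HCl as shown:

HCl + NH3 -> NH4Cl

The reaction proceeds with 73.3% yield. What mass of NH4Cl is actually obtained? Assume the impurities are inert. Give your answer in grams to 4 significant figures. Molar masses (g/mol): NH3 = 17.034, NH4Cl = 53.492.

Pure NH3 available = 372.3 g × 0.897 = 333.95 g.
n(NH3) = 333.95 g / 17.034 g/mol = 19.605 mol.
From the equation the NH3:NH4Cl mole ratio is 1:1, so n(NH4Cl) = 19.605 × 1/1 = 19.605 mol.
Mass of NH4Cl = 19.605 mol × 53.492 g/mol = 1048.7 g.
Actual mass collected = 1048.7 g × 0.733 = 768.71 g.

768.7 g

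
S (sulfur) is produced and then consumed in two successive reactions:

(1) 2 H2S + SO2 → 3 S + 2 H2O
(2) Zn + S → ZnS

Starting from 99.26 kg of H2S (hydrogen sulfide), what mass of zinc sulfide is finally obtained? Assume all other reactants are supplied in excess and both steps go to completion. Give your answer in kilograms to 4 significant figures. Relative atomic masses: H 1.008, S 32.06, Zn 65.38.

M(H2S) = 2(1.008) + 32.06 = 34.076 g/mol.
M(ZnS) = 65.38 + 32.06 = 97.44 g/mol.
99.26 kg = 99260 g.
n(H2S) = 99260 / 34.076 = 2912.9 mol.
Step 1 gives a 2:3 ratio of H2S to S, so n(S) = 4369.4 mol.
In step 2 the S:ZnS ratio is 1:1, so n(ZnS) = 4369.4 mol.
Mass of ZnS = 4369.4 × 97.44 = 425750 g = 425.7 kg.

425.7 kg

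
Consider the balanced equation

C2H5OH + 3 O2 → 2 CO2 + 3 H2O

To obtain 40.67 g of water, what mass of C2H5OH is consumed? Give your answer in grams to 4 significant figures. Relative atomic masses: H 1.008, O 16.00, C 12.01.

34.67 g

M(H2O) = 2(1.008) + 16.00 = 18.016 g/mol.
M(C2H5OH) = 2(12.01) + 6(1.008) + 16.00 = 46.068 g/mol.
n(H2O) = 40.670 g / 18.016 g/mol = 2.2574 mol.
From the equation the H2O:C2H5OH mole ratio is 3:1, so n(C2H5OH) = 2.2574 × 1/3 = 0.75248 mol.
Mass of C2H5OH = 0.75248 mol × 46.068 g/mol = 34.665 g.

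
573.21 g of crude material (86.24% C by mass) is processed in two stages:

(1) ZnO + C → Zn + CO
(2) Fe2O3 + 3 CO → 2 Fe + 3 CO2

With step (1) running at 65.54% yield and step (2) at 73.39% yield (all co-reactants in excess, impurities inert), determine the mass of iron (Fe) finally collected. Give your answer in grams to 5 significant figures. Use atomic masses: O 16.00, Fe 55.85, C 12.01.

737.15 g

Pure C = 573.21 × 0.8624 = 494.336 g.
M(C) = 12.01 g/mol.
M(Fe) = 55.85 g/mol.
n(C) = 494.336 / 12.01 = 41.1604 mol.
Step 1 (C:CO = 1:1): theoretical n(CO) = 41.1604 mol; at 65.54% yield, n(CO) = 26.9765 mol.
Step 2 (CO:Fe = 3:2): theoretical n(Fe) = 17.9843 mol, so theoretical mass = 17.9843 × 55.85 = 1004.43 g.
At 73.39% yield, actual mass of Fe = 1004.43 × 0.7339 = 737.148 g.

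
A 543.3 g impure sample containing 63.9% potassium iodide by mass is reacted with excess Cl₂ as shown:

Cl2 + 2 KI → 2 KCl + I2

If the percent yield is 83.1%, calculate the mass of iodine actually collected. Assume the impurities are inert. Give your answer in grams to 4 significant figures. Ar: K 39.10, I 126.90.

Pure KI available = 543.3 g × 0.639 = 347.17 g.
M(KI) = 39.10 + 126.90 = 166.00 g/mol.
M(I2) = 2(126.90) = 253.80 g/mol.
n(KI) = 347.17 g / 166.00 g/mol = 2.0914 mol.
From the equation the KI:I2 mole ratio is 2:1, so n(I2) = 2.0914 × 1/2 = 1.0457 mol.
Mass of I2 = 1.0457 mol × 253.80 g/mol = 265.40 g.
Actual mass collected = 265.40 g × 0.831 = 220.54 g.

220.5 g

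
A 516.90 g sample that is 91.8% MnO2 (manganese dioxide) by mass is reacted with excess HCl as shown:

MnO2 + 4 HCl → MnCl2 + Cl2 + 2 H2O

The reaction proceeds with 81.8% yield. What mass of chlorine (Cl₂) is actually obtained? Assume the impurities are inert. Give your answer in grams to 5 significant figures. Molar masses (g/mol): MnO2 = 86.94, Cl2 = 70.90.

316.54 g

Pure MnO2 available = 516.90 g × 0.918 = 474.514 g.
n(MnO2) = 474.514 g / 86.94 g/mol = 5.45795 mol.
From the equation the MnO2:Cl2 mole ratio is 1:1, so n(Cl2) = 5.45795 × 1/1 = 5.45795 mol.
Mass of Cl2 = 5.45795 mol × 70.90 g/mol = 386.969 g.
Actual mass collected = 386.969 g × 0.818 = 316.540 g.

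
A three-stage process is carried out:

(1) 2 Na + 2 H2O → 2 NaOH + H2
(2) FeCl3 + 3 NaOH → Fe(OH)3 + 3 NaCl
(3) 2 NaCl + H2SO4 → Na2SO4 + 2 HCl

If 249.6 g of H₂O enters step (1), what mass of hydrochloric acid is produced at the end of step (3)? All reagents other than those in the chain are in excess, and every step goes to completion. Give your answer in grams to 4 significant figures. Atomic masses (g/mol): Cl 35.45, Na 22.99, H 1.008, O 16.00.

M(H2O) = 2(1.008) + 16.00 = 18.016 g/mol.
M(HCl) = 1.008 + 35.45 = 36.458 g/mol.
n(H2O) = 249.6 / 18.016 = 13.854 mol.
Reaction (1): H2O→NaOH ratio 2:2 ⇒ n(NaOH) = 13.854 mol.
Reaction (2): NaOH→NaCl ratio 3:3 ⇒ n(NaCl) = 13.854 mol.
Reaction (3): NaCl→HCl ratio 2:2 ⇒ n(HCl) = 13.854 mol.
Mass of HCl = 13.854 × 36.458 = 505.10 g.

505.1 g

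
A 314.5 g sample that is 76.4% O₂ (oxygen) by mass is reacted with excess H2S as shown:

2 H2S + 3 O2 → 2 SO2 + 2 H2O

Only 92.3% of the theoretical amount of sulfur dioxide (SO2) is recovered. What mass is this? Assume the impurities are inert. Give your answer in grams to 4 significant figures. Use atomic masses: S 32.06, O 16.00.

296.0 g

Pure O2 available = 314.5 g × 0.764 = 240.28 g.
M(O2) = 2(16.00) = 32.00 g/mol.
M(SO2) = 32.06 + 2(16.00) = 64.06 g/mol.
n(O2) = 240.28 g / 32.00 g/mol = 7.5087 mol.
From the equation the O2:SO2 mole ratio is 3:2, so n(SO2) = 7.5087 × 2/3 = 5.0058 mol.
Mass of SO2 = 5.0058 mol × 64.06 g/mol = 320.67 g.
Actual mass collected = 320.67 g × 0.923 = 295.98 g.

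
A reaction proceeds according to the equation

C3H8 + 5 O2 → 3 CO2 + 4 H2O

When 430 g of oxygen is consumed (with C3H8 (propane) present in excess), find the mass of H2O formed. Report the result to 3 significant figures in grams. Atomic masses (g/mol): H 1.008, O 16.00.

194 g

M(O2) = 2(16.00) = 32.00 g/mol.
M(H2O) = 2(1.008) + 16.00 = 18.016 g/mol.
n(O2) = 430.0 g / 32.00 g/mol = 13.44 mol.
From the equation the O2:H2O mole ratio is 5:4, so n(H2O) = 13.44 × 4/5 = 10.75 mol.
Mass of H2O = 10.75 mol × 18.016 g/mol = 193.7 g.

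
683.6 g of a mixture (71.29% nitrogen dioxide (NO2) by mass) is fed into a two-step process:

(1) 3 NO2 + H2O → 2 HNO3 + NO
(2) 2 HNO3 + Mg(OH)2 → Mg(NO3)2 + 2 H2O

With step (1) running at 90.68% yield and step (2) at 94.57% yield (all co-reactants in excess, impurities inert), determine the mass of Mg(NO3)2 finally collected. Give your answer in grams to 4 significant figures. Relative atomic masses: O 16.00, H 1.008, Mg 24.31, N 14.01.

449.1 g

Pure NO2 = 683.6 × 0.7129 = 487.34 g.
M(NO2) = 14.01 + 2(16.00) = 46.01 g/mol.
M(Mg(NO3)2) = 24.31 + 2(14.01) + 6(16.00) = 148.33 g/mol.
n(NO2) = 487.34 / 46.01 = 10.592 mol.
Step 1 (NO2:HNO3 = 3:2): theoretical n(HNO3) = 7.0613 mol; at 90.68% yield, n(HNO3) = 6.4032 mol.
Step 2 (HNO3:Mg(NO3)2 = 2:1): theoretical n(Mg(NO3)2) = 3.2016 mol, so theoretical mass = 3.2016 × 148.33 = 474.90 g.
At 94.57% yield, actual mass of Mg(NO3)2 = 474.90 × 0.9457 = 449.11 g.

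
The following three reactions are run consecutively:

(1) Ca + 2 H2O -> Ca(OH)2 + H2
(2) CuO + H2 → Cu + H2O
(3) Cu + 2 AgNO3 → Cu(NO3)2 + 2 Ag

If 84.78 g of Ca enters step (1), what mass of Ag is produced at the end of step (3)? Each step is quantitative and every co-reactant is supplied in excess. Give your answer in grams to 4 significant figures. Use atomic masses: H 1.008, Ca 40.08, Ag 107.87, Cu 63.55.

456.3 g

M(Ca) = 40.08 g/mol.
M(Ag) = 107.87 g/mol.
n(Ca) = 84.78 / 40.08 = 2.1153 mol.
Reaction (1): Ca→H2 ratio 1:1 ⇒ n(H2) = 2.1153 mol.
Reaction (2): H2→Cu ratio 1:1 ⇒ n(Cu) = 2.1153 mol.
Reaction (3): Cu→Ag ratio 1:2 ⇒ n(Ag) = 4.2305 mol.
Mass of Ag = 4.2305 × 107.87 = 456.35 g.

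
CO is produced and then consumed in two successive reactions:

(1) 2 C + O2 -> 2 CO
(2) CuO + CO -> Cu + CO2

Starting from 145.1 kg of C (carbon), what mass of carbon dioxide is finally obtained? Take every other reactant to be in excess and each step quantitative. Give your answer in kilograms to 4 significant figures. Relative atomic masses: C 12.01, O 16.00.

531.7 kg

M(C) = 12.01 g/mol.
M(CO2) = 12.01 + 2(16.00) = 44.01 g/mol.
145.1 kg = 145100 g.
n(C) = 145100 / 12.01 = 12082 mol.
Step 1 gives a 2:2 ratio of C to CO, so n(CO) = 12082 mol.
In step 2 the CO:CO2 ratio is 1:1, so n(CO2) = 12082 mol.
Mass of CO2 = 12082 × 44.01 = 531710 g = 531.7 kg.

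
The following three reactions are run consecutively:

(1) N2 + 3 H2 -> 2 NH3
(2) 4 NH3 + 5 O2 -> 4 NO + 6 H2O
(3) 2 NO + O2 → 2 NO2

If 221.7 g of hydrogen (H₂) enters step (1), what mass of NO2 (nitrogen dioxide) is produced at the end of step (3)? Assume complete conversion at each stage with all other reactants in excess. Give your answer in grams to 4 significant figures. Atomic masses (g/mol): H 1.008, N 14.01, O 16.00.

M(H2) = 2(1.008) = 2.016 g/mol.
M(NO2) = 14.01 + 2(16.00) = 46.01 g/mol.
n(H2) = 221.7 / 2.016 = 109.97 mol.
Reaction (1): H2→NH3 ratio 3:2 ⇒ n(NH3) = 73.313 mol.
Reaction (2): NH3→NO ratio 4:4 ⇒ n(NO) = 73.313 mol.
Reaction (3): NO→NO2 ratio 2:2 ⇒ n(NO2) = 73.313 mol.
Mass of NO2 = 73.313 × 46.01 = 3373.2 g.

3373 g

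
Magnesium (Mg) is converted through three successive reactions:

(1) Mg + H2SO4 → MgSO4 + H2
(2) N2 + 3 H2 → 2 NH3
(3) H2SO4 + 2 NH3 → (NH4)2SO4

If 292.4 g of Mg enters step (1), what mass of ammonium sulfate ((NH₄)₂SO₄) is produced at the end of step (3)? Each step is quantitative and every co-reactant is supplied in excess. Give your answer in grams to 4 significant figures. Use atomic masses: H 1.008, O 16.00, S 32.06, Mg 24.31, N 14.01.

529.8 g

M(Mg) = 24.31 g/mol.
M((NH4)2SO4) = 2(14.01) + 8(1.008) + 32.06 + 4(16.00) = 132.144 g/mol.
n(Mg) = 292.4 / 24.31 = 12.028 mol.
Reaction (1): Mg→H2 ratio 1:1 ⇒ n(H2) = 12.028 mol.
Reaction (2): H2→NH3 ratio 3:2 ⇒ n(NH3) = 8.0186 mol.
Reaction (3): NH3→(NH4)2SO4 ratio 2:1 ⇒ n((NH4)2SO4) = 4.0093 mol.
Mass of (NH4)2SO4 = 4.0093 × 132.144 = 529.81 g.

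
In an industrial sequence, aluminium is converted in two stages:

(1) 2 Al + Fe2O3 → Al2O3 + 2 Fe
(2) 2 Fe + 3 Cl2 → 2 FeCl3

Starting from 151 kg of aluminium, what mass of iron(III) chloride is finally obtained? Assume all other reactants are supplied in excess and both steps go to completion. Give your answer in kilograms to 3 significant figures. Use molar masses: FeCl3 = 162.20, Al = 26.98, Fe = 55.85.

908 kg

151 kg = 151000 g.
n(Al) = 151000 / 26.98 = 5597 mol.
Step 1 gives a 2:2 ratio of Al to Fe, so n(Fe) = 5597 mol.
In step 2 the Fe:FeCl3 ratio is 2:2, so n(FeCl3) = 5597 mol.
Mass of FeCl3 = 5597 × 162.20 = 907800 g = 908 kg.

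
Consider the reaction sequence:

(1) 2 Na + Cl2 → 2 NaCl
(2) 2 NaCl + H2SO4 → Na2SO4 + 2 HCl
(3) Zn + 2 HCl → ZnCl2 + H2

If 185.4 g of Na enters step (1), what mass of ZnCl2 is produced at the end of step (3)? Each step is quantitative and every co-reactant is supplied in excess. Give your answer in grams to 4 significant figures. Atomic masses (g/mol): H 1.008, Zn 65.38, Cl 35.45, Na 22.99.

M(Na) = 22.99 g/mol.
M(ZnCl2) = 65.38 + 2(35.45) = 136.28 g/mol.
n(Na) = 185.4 / 22.99 = 8.0644 mol.
Reaction (1): Na→NaCl ratio 2:2 ⇒ n(NaCl) = 8.0644 mol.
Reaction (2): NaCl→HCl ratio 2:2 ⇒ n(HCl) = 8.0644 mol.
Reaction (3): HCl→ZnCl2 ratio 2:1 ⇒ n(ZnCl2) = 4.0322 mol.
Mass of ZnCl2 = 4.0322 × 136.28 = 549.51 g.

549.5 g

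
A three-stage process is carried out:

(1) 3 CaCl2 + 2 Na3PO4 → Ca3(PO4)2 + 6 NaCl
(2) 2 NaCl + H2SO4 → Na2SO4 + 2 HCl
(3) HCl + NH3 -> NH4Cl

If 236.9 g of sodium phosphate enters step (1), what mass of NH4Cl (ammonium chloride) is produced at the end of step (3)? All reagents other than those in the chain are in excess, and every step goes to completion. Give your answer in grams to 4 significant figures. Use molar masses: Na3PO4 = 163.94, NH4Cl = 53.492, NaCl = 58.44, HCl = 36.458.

231.9 g

n(Na3PO4) = 236.9 / 163.94 = 1.4450 mol.
Reaction (1): Na3PO4→NaCl ratio 2:6 ⇒ n(NaCl) = 4.3351 mol.
Reaction (2): NaCl→HCl ratio 2:2 ⇒ n(HCl) = 4.3351 mol.
Reaction (3): HCl→NH4Cl ratio 1:1 ⇒ n(NH4Cl) = 4.3351 mol.
Mass of NH4Cl = 4.3351 × 53.492 = 231.89 g.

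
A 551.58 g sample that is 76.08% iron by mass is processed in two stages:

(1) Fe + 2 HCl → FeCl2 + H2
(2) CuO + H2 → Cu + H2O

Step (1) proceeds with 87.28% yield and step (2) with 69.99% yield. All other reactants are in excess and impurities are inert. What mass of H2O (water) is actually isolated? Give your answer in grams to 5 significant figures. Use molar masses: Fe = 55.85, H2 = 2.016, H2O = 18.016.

Pure Fe = 551.58 × 0.7608 = 419.642 g.
n(Fe) = 419.642 / 55.85 = 7.51373 mol.
Step 1 (Fe:H2 = 1:1): theoretical n(H2) = 7.51373 mol; at 87.28% yield, n(H2) = 6.55799 mol.
Step 2 (H2:H2O = 1:1): theoretical n(H2O) = 6.55799 mol, so theoretical mass = 6.55799 × 18.016 = 118.149 g.
At 69.99% yield, actual mass of H2O = 118.149 × 0.6999 = 82.6923 g.

82.692 g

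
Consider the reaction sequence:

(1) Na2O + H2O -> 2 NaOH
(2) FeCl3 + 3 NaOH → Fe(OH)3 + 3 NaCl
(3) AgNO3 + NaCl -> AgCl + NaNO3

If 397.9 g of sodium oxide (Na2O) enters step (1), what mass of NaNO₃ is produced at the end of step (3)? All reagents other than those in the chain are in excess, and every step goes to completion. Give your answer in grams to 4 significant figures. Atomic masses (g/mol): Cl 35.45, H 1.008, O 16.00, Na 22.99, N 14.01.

M(Na2O) = 2(22.99) + 16.00 = 61.98 g/mol.
M(NaNO3) = 22.99 + 14.01 + 3(16.00) = 85.00 g/mol.
n(Na2O) = 397.9 / 61.98 = 6.4198 mol.
Reaction (1): Na2O→NaOH ratio 1:2 ⇒ n(NaOH) = 12.840 mol.
Reaction (2): NaOH→NaCl ratio 3:3 ⇒ n(NaCl) = 12.840 mol.
Reaction (3): NaCl→NaNO3 ratio 1:1 ⇒ n(NaNO3) = 12.840 mol.
Mass of NaNO3 = 12.840 × 85.00 = 1091.4 g.

1091 g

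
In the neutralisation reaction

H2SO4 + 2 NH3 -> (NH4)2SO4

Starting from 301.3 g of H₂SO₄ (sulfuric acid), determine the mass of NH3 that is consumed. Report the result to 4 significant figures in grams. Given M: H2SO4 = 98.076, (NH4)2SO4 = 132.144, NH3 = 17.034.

n(H2SO4) = 301.30 g / 98.076 g/mol = 3.0721 mol.
From the equation the H2SO4:NH3 mole ratio is 1:2, so n(NH3) = 3.0721 × 2/1 = 6.1442 mol.
Mass of NH3 = 6.1442 mol × 17.034 g/mol = 104.66 g.

104.7 g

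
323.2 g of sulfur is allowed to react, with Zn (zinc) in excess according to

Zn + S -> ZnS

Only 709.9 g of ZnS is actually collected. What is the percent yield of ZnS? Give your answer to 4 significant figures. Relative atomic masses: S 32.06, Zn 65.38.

72.27 %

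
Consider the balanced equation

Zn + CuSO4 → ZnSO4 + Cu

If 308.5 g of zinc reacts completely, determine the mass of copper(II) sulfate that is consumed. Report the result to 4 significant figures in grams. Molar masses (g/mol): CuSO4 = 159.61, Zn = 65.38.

n(Zn) = 308.50 g / 65.38 g/mol = 4.7186 mol.
From the equation the Zn:CuSO4 mole ratio is 1:1, so n(CuSO4) = 4.7186 × 1/1 = 4.7186 mol.
Mass of CuSO4 = 4.7186 mol × 159.61 g/mol = 753.13 g.

753.1 g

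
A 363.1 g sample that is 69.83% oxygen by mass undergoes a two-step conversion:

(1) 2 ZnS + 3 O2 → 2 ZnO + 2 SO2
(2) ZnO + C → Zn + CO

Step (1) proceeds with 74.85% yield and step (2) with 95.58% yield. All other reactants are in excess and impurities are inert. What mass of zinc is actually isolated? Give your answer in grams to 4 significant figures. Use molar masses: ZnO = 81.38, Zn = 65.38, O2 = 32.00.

Pure O2 = 363.1 × 0.6983 = 253.55 g.
n(O2) = 253.55 / 32.00 = 7.9235 mol.
Step 1 (O2:ZnO = 3:2): theoretical n(ZnO) = 5.2823 mol; at 74.85% yield, n(ZnO) = 3.9538 mol.
Step 2 (ZnO:Zn = 1:1): theoretical n(Zn) = 3.9538 mol, so theoretical mass = 3.9538 × 65.38 = 258.50 g.
At 95.58% yield, actual mass of Zn = 258.50 × 0.9558 = 247.08 g.

247.1 g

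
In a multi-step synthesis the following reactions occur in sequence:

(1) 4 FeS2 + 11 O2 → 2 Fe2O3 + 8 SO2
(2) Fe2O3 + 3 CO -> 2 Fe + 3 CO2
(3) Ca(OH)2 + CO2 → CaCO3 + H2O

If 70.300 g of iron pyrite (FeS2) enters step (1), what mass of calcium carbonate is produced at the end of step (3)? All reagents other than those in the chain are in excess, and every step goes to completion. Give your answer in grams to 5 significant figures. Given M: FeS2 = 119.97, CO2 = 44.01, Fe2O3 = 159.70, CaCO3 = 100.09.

n(FeS2) = 70.300 / 119.97 = 0.585980 mol.
Reaction (1): FeS2→Fe2O3 ratio 4:2 ⇒ n(Fe2O3) = 0.292990 mol.
Reaction (2): Fe2O3→CO2 ratio 1:3 ⇒ n(CO2) = 0.878970 mol.
Reaction (3): CO2→CaCO3 ratio 1:1 ⇒ n(CaCO3) = 0.878970 mol.
Mass of CaCO3 = 0.878970 × 100.09 = 87.9761 g.

87.976 g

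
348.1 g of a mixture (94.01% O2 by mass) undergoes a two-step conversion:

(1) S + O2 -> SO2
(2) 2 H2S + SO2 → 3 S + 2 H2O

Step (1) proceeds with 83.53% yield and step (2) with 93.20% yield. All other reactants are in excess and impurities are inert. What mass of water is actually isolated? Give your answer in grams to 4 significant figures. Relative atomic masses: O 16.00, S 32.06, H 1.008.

Pure O2 = 348.1 × 0.9401 = 327.25 g.
M(O2) = 2(16.00) = 32.00 g/mol.
M(H2O) = 2(1.008) + 16.00 = 18.016 g/mol.
n(O2) = 327.25 / 32.00 = 10.227 mol.
Step 1 (O2:SO2 = 1:1): theoretical n(SO2) = 10.227 mol; at 83.53% yield, n(SO2) = 8.5422 mol.
Step 2 (SO2:H2O = 1:2): theoretical n(H2O) = 17.084 mol, so theoretical mass = 17.084 × 18.016 = 307.79 g.
At 93.20% yield, actual mass of H2O = 307.79 × 0.9320 = 286.86 g.

286.9 g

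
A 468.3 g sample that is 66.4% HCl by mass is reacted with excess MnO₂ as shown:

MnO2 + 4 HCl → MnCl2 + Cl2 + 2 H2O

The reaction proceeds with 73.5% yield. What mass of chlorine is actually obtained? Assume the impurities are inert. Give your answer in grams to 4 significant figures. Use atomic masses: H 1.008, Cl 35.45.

111.1 g

Pure HCl available = 468.3 g × 0.664 = 310.95 g.
M(HCl) = 1.008 + 35.45 = 36.458 g/mol.
M(Cl2) = 2(35.45) = 70.90 g/mol.
n(HCl) = 310.95 g / 36.458 g/mol = 8.5290 mol.
From the equation the HCl:Cl2 mole ratio is 4:1, so n(Cl2) = 8.5290 × 1/4 = 2.1323 mol.
Mass of Cl2 = 2.1323 mol × 70.90 g/mol = 151.18 g.
Actual mass collected = 151.18 g × 0.735 = 111.12 g.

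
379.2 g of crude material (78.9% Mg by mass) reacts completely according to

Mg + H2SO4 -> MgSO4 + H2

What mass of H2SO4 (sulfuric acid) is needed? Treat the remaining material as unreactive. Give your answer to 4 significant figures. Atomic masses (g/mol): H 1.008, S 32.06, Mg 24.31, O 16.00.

Mass of pure Mg = 379.2 g × 0.789 = 299.19 g.
M(Mg) = 24.31 g/mol.
M(H2SO4) = 2(1.008) + 32.06 + 4(16.00) = 98.076 g/mol.
n(Mg) = 299.19 g / 24.31 g/mol = 12.307 mol.
From the equation the Mg:H2SO4 mole ratio is 1:1, so n(H2SO4) = 12.307 × 1/1 = 12.307 mol.
Mass of H2SO4 = 12.307 mol × 98.076 g/mol = 1207.0 g.

1207 g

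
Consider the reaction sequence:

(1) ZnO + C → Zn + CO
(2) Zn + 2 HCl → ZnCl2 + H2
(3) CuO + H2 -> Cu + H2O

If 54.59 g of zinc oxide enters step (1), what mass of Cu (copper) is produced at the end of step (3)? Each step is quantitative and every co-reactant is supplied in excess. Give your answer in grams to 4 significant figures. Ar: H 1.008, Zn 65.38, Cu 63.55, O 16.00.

42.63 g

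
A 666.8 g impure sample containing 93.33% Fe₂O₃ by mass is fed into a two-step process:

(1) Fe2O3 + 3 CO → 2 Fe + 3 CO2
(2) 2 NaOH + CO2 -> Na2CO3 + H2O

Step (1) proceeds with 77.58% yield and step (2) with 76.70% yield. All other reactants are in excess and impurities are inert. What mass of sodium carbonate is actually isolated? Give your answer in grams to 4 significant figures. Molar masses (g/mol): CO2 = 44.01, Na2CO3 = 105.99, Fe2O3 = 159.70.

737.3 g

Pure Fe2O3 = 666.8 × 0.9333 = 622.32 g.
n(Fe2O3) = 622.32 / 159.70 = 3.8968 mol.
Step 1 (Fe2O3:CO2 = 1:3): theoretical n(CO2) = 11.691 mol; at 77.58% yield, n(CO2) = 9.0695 mol.
Step 2 (CO2:Na2CO3 = 1:1): theoretical n(Na2CO3) = 9.0695 mol, so theoretical mass = 9.0695 × 105.99 = 961.28 g.
At 76.70% yield, actual mass of Na2CO3 = 961.28 × 0.7670 = 737.30 g.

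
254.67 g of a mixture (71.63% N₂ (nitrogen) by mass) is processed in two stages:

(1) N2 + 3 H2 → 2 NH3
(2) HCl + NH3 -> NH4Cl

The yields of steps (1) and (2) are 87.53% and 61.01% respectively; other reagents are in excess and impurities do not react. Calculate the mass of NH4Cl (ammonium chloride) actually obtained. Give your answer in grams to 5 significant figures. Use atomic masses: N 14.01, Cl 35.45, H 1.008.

371.95 g

Pure N2 = 254.67 × 0.7163 = 182.420 g.
M(N2) = 2(14.01) = 28.02 g/mol.
M(NH4Cl) = 14.01 + 4(1.008) + 35.45 = 53.492 g/mol.
n(N2) = 182.420 / 28.02 = 6.51035 mol.
Step 1 (N2:NH3 = 1:2): theoretical n(NH3) = 13.0207 mol; at 87.53% yield, n(NH3) = 11.3970 mol.
Step 2 (NH3:NH4Cl = 1:1): theoretical n(NH4Cl) = 11.3970 mol, so theoretical mass = 11.3970 × 53.492 = 609.650 g.
At 61.01% yield, actual mass of NH4Cl = 609.650 × 0.6101 = 371.947 g.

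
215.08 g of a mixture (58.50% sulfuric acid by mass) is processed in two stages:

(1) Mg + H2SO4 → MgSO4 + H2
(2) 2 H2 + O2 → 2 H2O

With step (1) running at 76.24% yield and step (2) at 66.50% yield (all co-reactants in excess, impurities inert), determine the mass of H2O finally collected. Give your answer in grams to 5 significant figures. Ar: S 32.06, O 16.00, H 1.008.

Pure H2SO4 = 215.08 × 0.5850 = 125.822 g.
M(H2SO4) = 2(1.008) + 32.06 + 4(16.00) = 98.076 g/mol.
M(H2O) = 2(1.008) + 16.00 = 18.016 g/mol.
n(H2SO4) = 125.822 / 98.076 = 1.28290 mol.
Step 1 (H2SO4:H2 = 1:1): theoretical n(H2) = 1.28290 mol; at 76.24% yield, n(H2) = 0.978084 mol.
Step 2 (H2:H2O = 2:2): theoretical n(H2O) = 0.978084 mol, so theoretical mass = 0.978084 × 18.016 = 17.6212 g.
At 66.50% yield, actual mass of H2O = 17.6212 × 0.6650 = 11.7181 g.

11.718 g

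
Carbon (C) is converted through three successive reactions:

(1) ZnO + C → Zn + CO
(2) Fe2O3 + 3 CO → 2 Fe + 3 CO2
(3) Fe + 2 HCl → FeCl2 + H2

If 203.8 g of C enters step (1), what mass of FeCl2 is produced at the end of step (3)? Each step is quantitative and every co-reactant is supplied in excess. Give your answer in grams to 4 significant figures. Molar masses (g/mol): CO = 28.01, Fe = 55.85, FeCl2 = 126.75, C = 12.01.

n(C) = 203.8 / 12.01 = 16.969 mol.
Reaction (1): C→CO ratio 1:1 ⇒ n(CO) = 16.969 mol.
Reaction (2): CO→Fe ratio 3:2 ⇒ n(Fe) = 11.313 mol.
Reaction (3): Fe→FeCl2 ratio 1:1 ⇒ n(FeCl2) = 11.313 mol.
Mass of FeCl2 = 11.313 × 126.75 = 1433.9 g.

1434 g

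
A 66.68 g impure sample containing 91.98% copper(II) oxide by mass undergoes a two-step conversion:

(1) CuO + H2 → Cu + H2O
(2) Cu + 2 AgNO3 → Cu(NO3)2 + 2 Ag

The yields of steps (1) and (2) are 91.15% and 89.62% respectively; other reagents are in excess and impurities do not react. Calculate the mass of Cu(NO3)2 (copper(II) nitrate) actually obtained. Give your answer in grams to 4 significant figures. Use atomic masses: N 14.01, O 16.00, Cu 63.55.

118.1 g

Pure CuO = 66.68 × 0.9198 = 61.332 g.
M(CuO) = 63.55 + 16.00 = 79.55 g/mol.
M(Cu(NO3)2) = 63.55 + 2(14.01) + 6(16.00) = 187.57 g/mol.
n(CuO) = 61.332 / 79.55 = 0.77099 mol.
Step 1 (CuO:Cu = 1:1): theoretical n(Cu) = 0.77099 mol; at 91.15% yield, n(Cu) = 0.70276 mol.
Step 2 (Cu:Cu(NO3)2 = 1:1): theoretical n(Cu(NO3)2) = 0.70276 mol, so theoretical mass = 0.70276 × 187.57 = 131.82 g.
At 89.62% yield, actual mass of Cu(NO3)2 = 131.82 × 0.8962 = 118.13 g.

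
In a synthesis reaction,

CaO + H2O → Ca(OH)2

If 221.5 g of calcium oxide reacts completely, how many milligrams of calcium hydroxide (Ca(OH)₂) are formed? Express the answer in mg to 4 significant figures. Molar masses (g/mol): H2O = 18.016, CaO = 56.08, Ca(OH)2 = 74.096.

292700 mg

n(CaO) = 221.50 g / 56.08 g/mol = 3.9497 mol.
From the equation the CaO:Ca(OH)2 mole ratio is 1:1, so n(Ca(OH)2) = 3.9497 × 1/1 = 3.9497 mol.
Mass of Ca(OH)2 = 3.9497 mol × 74.096 g/mol = 292.66 g.
Converting to mg: 292.66 g = 292700 mg.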